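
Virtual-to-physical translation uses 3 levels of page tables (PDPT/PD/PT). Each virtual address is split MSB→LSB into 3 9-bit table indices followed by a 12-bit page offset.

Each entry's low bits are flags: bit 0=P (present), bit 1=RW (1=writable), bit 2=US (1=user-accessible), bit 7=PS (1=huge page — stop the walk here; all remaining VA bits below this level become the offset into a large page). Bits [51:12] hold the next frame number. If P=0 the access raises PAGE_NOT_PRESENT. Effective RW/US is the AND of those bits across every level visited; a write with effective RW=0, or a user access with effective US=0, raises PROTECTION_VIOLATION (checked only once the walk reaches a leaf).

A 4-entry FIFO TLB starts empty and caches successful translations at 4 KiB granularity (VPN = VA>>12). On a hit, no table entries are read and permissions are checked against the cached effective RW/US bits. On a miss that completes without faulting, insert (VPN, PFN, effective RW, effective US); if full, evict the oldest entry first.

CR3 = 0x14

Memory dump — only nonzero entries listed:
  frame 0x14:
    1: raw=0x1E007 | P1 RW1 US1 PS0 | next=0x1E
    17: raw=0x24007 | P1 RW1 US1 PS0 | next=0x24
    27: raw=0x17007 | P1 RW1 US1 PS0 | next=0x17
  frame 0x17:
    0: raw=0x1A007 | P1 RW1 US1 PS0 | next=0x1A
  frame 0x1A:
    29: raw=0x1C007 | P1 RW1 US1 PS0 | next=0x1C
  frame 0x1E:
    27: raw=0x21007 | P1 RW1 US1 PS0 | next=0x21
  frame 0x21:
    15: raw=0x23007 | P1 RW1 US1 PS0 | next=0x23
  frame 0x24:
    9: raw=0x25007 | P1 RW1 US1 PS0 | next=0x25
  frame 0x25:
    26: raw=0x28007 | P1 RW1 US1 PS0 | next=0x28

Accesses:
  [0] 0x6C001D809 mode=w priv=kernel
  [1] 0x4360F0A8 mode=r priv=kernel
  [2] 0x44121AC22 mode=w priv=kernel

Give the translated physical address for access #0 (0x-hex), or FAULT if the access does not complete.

Walk each access:
#0 VA=0x6C001D809 (w,kernel):
  L0: frame=0x14 idx=27 entry=0x17007 [P=1 RW=1 US=1 PS=0]
  L1: frame=0x17 idx=0 entry=0x1A007 [P=1 RW=1 US=1 PS=0]
  L2: frame=0x1A idx=29 entry=0x1C007 [P=1 RW=1 US=1 PS=0]
  ⇒ phys 0x1C809  [3 reads]
#1 VA=0x4360F0A8 (r,kernel):
  L0: frame=0x14 idx=1 entry=0x1E007 [P=1 RW=1 US=1 PS=0]
  L1: frame=0x1E idx=27 entry=0x21007 [P=1 RW=1 US=1 PS=0]
  L2: frame=0x21 idx=15 entry=0x23007 [P=1 RW=1 US=1 PS=0]
  ⇒ phys 0x230A8  [3 reads]
#2 VA=0x44121AC22 (w,kernel):
  L0: frame=0x14 idx=17 entry=0x24007 [P=1 RW=1 US=1 PS=0]
  L1: frame=0x24 idx=9 entry=0x25007 [P=1 RW=1 US=1 PS=0]
  L2: frame=0x25 idx=26 entry=0x28007 [P=1 RW=1 US=1 PS=0]
  ⇒ phys 0x28C22  [3 reads]

Access #0 PA: 0x1C809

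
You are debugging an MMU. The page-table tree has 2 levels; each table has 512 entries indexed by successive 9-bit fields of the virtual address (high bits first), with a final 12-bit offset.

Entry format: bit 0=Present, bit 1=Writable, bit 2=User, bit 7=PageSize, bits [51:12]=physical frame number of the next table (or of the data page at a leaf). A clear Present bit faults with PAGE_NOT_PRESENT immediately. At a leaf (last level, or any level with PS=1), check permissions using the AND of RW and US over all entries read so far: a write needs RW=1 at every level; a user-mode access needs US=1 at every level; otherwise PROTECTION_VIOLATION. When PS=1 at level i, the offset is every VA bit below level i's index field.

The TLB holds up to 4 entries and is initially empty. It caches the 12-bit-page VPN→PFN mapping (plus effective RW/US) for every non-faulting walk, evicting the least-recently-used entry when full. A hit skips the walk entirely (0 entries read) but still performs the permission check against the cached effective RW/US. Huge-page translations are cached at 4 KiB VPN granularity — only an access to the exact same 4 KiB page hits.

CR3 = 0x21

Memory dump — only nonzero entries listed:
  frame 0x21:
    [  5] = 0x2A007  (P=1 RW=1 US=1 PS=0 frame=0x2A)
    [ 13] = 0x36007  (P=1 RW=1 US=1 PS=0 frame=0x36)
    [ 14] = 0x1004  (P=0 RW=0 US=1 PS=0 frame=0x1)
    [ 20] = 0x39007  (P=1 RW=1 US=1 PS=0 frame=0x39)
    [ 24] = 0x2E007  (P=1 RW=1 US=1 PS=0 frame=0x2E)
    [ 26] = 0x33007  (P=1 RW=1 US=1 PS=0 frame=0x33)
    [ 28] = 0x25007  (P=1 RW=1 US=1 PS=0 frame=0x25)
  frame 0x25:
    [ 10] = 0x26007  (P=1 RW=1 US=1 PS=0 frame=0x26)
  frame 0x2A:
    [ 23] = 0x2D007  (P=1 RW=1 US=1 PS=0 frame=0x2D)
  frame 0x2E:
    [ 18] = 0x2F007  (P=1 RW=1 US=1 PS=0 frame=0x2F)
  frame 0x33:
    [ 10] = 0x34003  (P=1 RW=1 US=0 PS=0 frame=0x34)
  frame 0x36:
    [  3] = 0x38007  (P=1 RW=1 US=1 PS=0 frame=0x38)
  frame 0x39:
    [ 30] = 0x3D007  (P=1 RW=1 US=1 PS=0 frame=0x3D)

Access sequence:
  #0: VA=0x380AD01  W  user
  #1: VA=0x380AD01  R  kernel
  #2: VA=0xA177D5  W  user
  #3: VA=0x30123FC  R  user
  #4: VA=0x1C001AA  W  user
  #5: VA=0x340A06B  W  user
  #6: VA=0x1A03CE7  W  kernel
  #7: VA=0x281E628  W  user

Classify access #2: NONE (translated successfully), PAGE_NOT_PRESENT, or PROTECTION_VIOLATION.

Per-access translation:
#0 VA=0x380AD01 (w,user):
  L0 @0x21[28] → 0x25007  P=1,RW=1,US=1,PS=0
  L1 @0x25[10] → 0x26007  P=1,RW=1,US=1,PS=0
  → PA=0x26D01  (2 entries read)
#1 VA=0x380AD01 (r,kernel):
  TLB hit vpn=0x380A → PA=0x26D01
#2 VA=0xA177D5 (w,user):
  L0 @0x21[5] → 0x2A007  P=1,RW=1,US=1,PS=0
  L1 @0x2A[23] → 0x2D007  P=1,RW=1,US=1,PS=0
  → PA=0x2D7D5  (2 entries read)
#3 VA=0x30123FC (r,user):
  L0 @0x21[24] → 0x2E007  P=1,RW=1,US=1,PS=0
  L1 @0x2E[18] → 0x2F007  P=1,RW=1,US=1,PS=0
  → PA=0x2F3FC  (2 entries read)
#4 VA=0x1C001AA (w,user):
  L0 @0x21[14] → 0x1004  P=0,RW=0,US=1,PS=0
  → PAGE_NOT_PRESENT  (1 entries read)
#5 VA=0x340A06B (w,user):
  L0 @0x21[26] → 0x33007  P=1,RW=1,US=1,PS=0
  L1 @0x33[10] → 0x34003  P=1,RW=1,US=0,PS=0
  → PROTECTION_VIOLATION  (2 entries read)
#6 VA=0x1A03CE7 (w,kernel):
  L0 @0x21[13] → 0x36007  P=1,RW=1,US=1,PS=0
  L1 @0x36[3] → 0x38007  P=1,RW=1,US=1,PS=0
  → PA=0x38CE7  (2 entries read)
#7 VA=0x281E628 (w,user):
  L0 @0x21[20] → 0x39007  P=1,RW=1,US=1,PS=0
  L1 @0x39[30] → 0x3D007  P=1,RW=1,US=1,PS=0
  → PA=0x3D628  (2 entries read)

Access #2 fault: NONE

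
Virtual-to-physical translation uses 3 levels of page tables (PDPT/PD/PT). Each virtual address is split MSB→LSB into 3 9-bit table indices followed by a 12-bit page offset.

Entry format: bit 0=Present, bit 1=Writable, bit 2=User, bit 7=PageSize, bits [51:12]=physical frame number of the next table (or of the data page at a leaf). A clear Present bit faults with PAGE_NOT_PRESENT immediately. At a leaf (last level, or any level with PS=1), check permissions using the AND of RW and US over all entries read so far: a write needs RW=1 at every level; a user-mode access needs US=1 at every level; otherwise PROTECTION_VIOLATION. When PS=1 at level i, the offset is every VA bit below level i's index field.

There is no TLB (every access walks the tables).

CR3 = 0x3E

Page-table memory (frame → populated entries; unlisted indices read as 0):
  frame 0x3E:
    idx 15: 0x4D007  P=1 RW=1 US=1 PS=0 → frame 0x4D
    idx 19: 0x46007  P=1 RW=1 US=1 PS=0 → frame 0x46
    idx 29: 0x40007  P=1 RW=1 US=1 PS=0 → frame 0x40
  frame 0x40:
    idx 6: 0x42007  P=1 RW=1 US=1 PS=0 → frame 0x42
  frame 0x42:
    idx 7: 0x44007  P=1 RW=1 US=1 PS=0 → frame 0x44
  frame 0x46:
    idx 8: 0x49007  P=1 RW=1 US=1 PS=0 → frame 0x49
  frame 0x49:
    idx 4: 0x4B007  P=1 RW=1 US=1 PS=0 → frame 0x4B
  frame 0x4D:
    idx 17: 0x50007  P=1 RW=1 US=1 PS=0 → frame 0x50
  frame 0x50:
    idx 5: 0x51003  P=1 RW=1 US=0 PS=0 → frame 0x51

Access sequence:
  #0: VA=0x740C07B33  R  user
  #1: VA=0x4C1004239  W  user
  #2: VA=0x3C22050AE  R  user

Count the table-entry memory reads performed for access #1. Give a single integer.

Walk each access:
#0 VA=0x740C07B33 (r,user):
  lvl0: tbl 0x3E, slot 29 ⇒ 0x40007 (P1/RW1/US1/PS0)
  lvl1: tbl 0x40, slot 6 ⇒ 0x42007 (P1/RW1/US1/PS0)
  lvl2: tbl 0x42, slot 7 ⇒ 0x44007 (P1/RW1/US1/PS0)
  → PA=0x44B33  (3 entries read)
#1 VA=0x4C1004239 (w,user):
  lvl0: tbl 0x3E, slot 19 ⇒ 0x46007 (P1/RW1/US1/PS0)
  lvl1: tbl 0x46, slot 8 ⇒ 0x49007 (P1/RW1/US1/PS0)
  lvl2: tbl 0x49, slot 4 ⇒ 0x4B007 (P1/RW1/US1/PS0)
  → PA=0x4B239  (3 entries read)
#2 VA=0x3C22050AE (r,user):
  lvl0: tbl 0x3E, slot 15 ⇒ 0x4D007 (P1/RW1/US1/PS0)
  lvl1: tbl 0x4D, slot 17 ⇒ 0x50007 (P1/RW1/US1/PS0)
  lvl2: tbl 0x50, slot 5 ⇒ 0x51003 (P1/RW1/US0/PS0)
  ⇒ fault: PROTECTION_VIOLATION  — 3 lookups

Entries read for #1: 3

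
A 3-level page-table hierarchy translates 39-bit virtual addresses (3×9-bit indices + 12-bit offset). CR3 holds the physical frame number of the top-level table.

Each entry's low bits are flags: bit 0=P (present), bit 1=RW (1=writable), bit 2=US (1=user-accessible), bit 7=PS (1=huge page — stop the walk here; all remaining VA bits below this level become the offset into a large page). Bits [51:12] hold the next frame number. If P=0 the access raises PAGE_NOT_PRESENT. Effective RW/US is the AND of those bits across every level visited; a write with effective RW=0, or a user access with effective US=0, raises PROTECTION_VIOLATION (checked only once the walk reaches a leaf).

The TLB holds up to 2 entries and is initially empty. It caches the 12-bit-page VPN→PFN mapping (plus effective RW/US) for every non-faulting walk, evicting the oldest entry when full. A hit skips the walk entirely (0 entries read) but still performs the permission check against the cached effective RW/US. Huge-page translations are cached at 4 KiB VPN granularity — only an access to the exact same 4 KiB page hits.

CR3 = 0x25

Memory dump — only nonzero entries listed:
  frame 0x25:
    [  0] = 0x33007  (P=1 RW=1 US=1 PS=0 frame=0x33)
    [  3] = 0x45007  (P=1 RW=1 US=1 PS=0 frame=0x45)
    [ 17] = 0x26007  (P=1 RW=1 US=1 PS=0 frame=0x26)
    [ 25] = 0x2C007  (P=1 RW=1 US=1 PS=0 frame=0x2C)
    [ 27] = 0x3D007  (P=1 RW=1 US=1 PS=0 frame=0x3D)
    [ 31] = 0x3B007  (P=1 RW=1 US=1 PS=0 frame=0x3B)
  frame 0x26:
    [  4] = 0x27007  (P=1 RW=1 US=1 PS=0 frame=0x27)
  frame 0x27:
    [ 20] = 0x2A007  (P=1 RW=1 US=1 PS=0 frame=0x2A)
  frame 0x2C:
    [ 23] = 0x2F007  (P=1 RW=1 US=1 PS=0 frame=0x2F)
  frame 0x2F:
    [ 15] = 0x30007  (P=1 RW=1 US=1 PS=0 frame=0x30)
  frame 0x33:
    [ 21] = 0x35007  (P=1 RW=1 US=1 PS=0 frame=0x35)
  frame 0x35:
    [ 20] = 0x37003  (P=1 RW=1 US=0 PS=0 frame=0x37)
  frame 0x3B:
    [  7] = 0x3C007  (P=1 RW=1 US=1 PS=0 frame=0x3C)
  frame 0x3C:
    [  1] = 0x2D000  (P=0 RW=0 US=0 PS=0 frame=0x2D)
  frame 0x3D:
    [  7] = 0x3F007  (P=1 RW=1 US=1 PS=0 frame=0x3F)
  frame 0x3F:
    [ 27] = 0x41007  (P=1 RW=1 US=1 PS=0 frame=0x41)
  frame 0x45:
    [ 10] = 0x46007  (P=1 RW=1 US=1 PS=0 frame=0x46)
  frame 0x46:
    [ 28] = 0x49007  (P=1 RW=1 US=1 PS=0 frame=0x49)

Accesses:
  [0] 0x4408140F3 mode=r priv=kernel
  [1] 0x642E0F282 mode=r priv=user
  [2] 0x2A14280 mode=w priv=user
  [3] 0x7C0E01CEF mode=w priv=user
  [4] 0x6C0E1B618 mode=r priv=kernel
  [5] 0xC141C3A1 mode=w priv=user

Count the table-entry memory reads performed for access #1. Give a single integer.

Walk each access:
#0 VA=0x4408140F3 (r,kernel):
  lvl0: tbl 0x25, slot 17 ⇒ 0x26007 (P1/RW1/US1/PS0)
  lvl1: tbl 0x26, slot 4 ⇒ 0x27007 (P1/RW1/US1/PS0)
  lvl2: tbl 0x27, slot 20 ⇒ 0x2A007 (P1/RW1/US1/PS0)
  → PA=0x2A0F3  (3 entries read)
#1 VA=0x642E0F282 (r,user):
  lvl0: tbl 0x25, slot 25 ⇒ 0x2C007 (P1/RW1/US1/PS0)
  lvl1: tbl 0x2C, slot 23 ⇒ 0x2F007 (P1/RW1/US1/PS0)
  lvl2: tbl 0x2F, slot 15 ⇒ 0x30007 (P1/RW1/US1/PS0)
  → PA=0x30282  (3 entries read)
#2 VA=0x2A14280 (w,user):
  lvl0: tbl 0x25, slot 0 ⇒ 0x33007 (P1/RW1/US1/PS0)
  lvl1: tbl 0x33, slot 21 ⇒ 0x35007 (P1/RW1/US1/PS0)
  lvl2: tbl 0x35, slot 20 ⇒ 0x37003 (P1/RW1/US0/PS0)
  ⇒ fault: PROTECTION_VIOLATION  — 3 lookups
#3 VA=0x7C0E01CEF (w,user):
  lvl0: tbl 0x25, slot 31 ⇒ 0x3B007 (P1/RW1/US1/PS0)
  lvl1: tbl 0x3B, slot 7 ⇒ 0x3C007 (P1/RW1/US1/PS0)
  lvl2: tbl 0x3C, slot 1 ⇒ 0x2D000 (P0/RW0/US0/PS0)
  ⇒ fault: PAGE_NOT_PRESENT  — 3 lookups
#4 VA=0x6C0E1B618 (r,kernel):
  lvl0: tbl 0x25, slot 27 ⇒ 0x3D007 (P1/RW1/US1/PS0)
  lvl1: tbl 0x3D, slot 7 ⇒ 0x3F007 (P1/RW1/US1/PS0)
  lvl2: tbl 0x3F, slot 27 ⇒ 0x41007 (P1/RW1/US1/PS0)
  → PA=0x41618  (3 entries read)
#5 VA=0xC141C3A1 (w,user):
  lvl0: tbl 0x25, slot 3 ⇒ 0x45007 (P1/RW1/US1/PS0)
  lvl1: tbl 0x45, slot 10 ⇒ 0x46007 (P1/RW1/US1/PS0)
  lvl2: tbl 0x46, slot 28 ⇒ 0x49007 (P1/RW1/US1/PS0)
  → PA=0x493A1  (3 entries read)

Entries read for #1: 3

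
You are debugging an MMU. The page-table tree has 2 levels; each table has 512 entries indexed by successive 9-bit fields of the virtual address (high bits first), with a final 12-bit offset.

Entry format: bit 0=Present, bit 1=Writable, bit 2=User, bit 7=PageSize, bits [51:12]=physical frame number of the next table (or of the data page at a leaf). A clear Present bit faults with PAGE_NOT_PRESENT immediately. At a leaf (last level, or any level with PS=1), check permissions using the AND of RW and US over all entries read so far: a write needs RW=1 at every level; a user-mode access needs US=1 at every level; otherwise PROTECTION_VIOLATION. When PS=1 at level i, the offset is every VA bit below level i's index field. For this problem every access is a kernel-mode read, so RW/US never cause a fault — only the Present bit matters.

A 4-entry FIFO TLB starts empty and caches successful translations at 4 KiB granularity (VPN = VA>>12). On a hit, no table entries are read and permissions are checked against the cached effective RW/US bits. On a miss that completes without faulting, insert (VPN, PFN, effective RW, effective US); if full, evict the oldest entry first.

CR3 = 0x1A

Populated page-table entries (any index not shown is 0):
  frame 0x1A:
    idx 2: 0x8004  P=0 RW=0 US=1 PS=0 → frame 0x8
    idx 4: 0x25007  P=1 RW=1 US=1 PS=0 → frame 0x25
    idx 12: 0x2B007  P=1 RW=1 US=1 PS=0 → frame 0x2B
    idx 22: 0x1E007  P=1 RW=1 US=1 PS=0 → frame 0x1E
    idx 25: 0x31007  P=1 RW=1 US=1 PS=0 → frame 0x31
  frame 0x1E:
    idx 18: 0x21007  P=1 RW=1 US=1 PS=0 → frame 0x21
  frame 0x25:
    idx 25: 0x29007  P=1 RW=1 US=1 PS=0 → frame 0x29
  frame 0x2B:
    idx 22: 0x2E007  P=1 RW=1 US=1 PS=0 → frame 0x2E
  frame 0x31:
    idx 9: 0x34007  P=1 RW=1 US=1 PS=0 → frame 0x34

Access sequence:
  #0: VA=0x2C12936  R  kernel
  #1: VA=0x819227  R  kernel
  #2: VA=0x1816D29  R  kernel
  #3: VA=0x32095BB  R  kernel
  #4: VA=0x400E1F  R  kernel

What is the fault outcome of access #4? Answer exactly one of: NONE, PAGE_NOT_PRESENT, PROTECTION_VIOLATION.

Per-access translation:
#0 VA=0x2C12936 (r,kernel):
  [0] read 0x1A idx=22: raw=0x1E007 flags P=1 W=1 U=1 S=0
  [1] read 0x1E idx=18: raw=0x21007 flags P=1 W=1 U=1 S=0
  ⇒ phys 0x21936  [2 reads]
#1 VA=0x819227 (r,kernel):
  [0] read 0x1A idx=4: raw=0x25007 flags P=1 W=1 U=1 S=0
  [1] read 0x25 idx=25: raw=0x29007 flags P=1 W=1 U=1 S=0
  ⇒ phys 0x29227  [2 reads]
#2 VA=0x1816D29 (r,kernel):
  [0] read 0x1A idx=12: raw=0x2B007 flags P=1 W=1 U=1 S=0
  [1] read 0x2B idx=22: raw=0x2E007 flags P=1 W=1 U=1 S=0
  ⇒ phys 0x2ED29  [2 reads]
#3 VA=0x32095BB (r,kernel):
  [0] read 0x1A idx=25: raw=0x31007 flags P=1 W=1 U=1 S=0
  [1] read 0x31 idx=9: raw=0x34007 flags P=1 W=1 U=1 S=0
  ⇒ phys 0x345BB  [2 reads]
#4 VA=0x400E1F (r,kernel):
  [0] read 0x1A idx=2: raw=0x8004 flags P=0 W=0 U=1 S=0
  ✗ PAGE_NOT_PRESENT  [1 reads]

Access #4 fault: PAGE_NOT_PRESENT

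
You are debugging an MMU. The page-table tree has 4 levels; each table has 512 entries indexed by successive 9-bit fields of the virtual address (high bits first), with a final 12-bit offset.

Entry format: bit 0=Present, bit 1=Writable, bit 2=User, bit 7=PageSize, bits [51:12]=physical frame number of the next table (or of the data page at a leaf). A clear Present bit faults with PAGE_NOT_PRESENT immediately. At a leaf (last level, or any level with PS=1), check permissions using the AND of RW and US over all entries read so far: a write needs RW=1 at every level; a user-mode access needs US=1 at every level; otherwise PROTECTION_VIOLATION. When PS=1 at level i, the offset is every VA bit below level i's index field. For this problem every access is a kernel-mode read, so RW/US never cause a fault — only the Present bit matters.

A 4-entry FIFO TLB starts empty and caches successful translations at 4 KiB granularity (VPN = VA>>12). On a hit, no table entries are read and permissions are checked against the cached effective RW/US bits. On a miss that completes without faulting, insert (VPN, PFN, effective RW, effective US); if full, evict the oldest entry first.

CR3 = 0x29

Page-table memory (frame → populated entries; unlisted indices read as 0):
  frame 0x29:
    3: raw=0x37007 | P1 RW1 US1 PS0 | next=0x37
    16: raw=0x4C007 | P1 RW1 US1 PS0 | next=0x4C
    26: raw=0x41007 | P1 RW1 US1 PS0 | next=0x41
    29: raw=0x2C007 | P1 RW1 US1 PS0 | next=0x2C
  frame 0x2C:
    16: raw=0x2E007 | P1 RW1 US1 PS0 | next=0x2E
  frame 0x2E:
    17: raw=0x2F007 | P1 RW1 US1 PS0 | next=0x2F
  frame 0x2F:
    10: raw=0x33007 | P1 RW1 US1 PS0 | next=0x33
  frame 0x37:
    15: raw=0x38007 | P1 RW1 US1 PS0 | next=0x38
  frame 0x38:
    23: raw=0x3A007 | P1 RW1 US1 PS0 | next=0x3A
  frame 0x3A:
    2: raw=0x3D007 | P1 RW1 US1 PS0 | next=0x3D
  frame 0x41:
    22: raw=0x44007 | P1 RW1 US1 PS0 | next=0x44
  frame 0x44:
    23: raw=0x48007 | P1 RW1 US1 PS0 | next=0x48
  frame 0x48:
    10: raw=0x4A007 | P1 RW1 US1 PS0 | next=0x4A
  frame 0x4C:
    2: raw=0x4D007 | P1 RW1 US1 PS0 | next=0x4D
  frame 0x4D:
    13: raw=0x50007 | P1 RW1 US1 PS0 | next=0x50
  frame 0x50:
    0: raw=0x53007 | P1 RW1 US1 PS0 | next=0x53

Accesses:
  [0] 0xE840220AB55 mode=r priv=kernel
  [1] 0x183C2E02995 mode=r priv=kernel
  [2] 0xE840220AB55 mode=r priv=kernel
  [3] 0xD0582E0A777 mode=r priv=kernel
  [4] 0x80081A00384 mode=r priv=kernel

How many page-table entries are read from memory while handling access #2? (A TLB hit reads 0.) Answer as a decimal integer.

Per-access translation:
#0 VA=0xE840220AB55 (r,kernel):
  lvl0: tbl 0x29, slot 29 ⇒ 0x2C007 (P1/RW1/US1/PS0)
  lvl1: tbl 0x2C, slot 16 ⇒ 0x2E007 (P1/RW1/US1/PS0)
  lvl2: tbl 0x2E, slot 17 ⇒ 0x2F007 (P1/RW1/US1/PS0)
  lvl3: tbl 0x2F, slot 10 ⇒ 0x33007 (P1/RW1/US1/PS0)
  → PA=0x33B55  (4 entries read)
#1 VA=0x183C2E02995 (r,kernel):
  lvl0: tbl 0x29, slot 3 ⇒ 0x37007 (P1/RW1/US1/PS0)
  lvl1: tbl 0x37, slot 15 ⇒ 0x38007 (P1/RW1/US1/PS0)
  lvl2: tbl 0x38, slot 23 ⇒ 0x3A007 (P1/RW1/US1/PS0)
  lvl3: tbl 0x3A, slot 2 ⇒ 0x3D007 (P1/RW1/US1/PS0)
  → PA=0x3D995  (4 entries read)
#2 VA=0xE840220AB55 (r,kernel):
  TLB hit vpn=0xE840220A → PA=0x33B55
#3 VA=0xD0582E0A777 (r,kernel):
  lvl0: tbl 0x29, slot 26 ⇒ 0x41007 (P1/RW1/US1/PS0)
  lvl1: tbl 0x41, slot 22 ⇒ 0x44007 (P1/RW1/US1/PS0)
  lvl2: tbl 0x44, slot 23 ⇒ 0x48007 (P1/RW1/US1/PS0)
  lvl3: tbl 0x48, slot 10 ⇒ 0x4A007 (P1/RW1/US1/PS0)
  → PA=0x4A777  (4 entries read)
#4 VA=0x80081A00384 (r,kernel):
  lvl0: tbl 0x29, slot 16 ⇒ 0x4C007 (P1/RW1/US1/PS0)
  lvl1: tbl 0x4C, slot 2 ⇒ 0x4D007 (P1/RW1/US1/PS0)
  lvl2: tbl 0x4D, slot 13 ⇒ 0x50007 (P1/RW1/US1/PS0)
  lvl3: tbl 0x50, slot 0 ⇒ 0x53007 (P1/RW1/US1/PS0)
  → PA=0x53384  (4 entries read)

Entries read for #2: 0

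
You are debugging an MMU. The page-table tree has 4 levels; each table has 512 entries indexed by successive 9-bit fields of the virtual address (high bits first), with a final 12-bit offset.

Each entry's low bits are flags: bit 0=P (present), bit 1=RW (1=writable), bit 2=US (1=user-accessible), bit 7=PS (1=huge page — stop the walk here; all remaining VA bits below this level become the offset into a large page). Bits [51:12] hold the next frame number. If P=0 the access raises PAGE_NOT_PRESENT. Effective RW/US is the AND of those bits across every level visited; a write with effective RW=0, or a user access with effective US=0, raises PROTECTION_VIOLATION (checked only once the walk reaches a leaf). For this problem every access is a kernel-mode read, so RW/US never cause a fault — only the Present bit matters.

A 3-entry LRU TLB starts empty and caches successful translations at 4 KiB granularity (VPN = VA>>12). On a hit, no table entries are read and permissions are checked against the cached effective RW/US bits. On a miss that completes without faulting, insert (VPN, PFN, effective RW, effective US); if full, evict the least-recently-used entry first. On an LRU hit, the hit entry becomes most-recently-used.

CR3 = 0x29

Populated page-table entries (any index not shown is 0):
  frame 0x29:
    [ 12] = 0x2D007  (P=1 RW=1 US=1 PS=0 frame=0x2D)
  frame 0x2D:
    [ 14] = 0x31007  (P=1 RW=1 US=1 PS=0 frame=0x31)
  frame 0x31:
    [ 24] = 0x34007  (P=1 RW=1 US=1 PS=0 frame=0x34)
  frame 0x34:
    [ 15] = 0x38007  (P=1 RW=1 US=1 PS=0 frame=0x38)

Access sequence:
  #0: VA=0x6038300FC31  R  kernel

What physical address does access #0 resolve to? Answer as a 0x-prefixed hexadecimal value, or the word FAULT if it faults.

Trace:
#0 VA=0x6038300FC31 (r,kernel):
  L0 @0x29[12] → 0x2D007  P=1,RW=1,US=1,PS=0
  L1 @0x2D[14] → 0x31007  P=1,RW=1,US=1,PS=0
  L2 @0x31[24] → 0x34007  P=1,RW=1,US=1,PS=0
  L3 @0x34[15] → 0x38007  P=1,RW=1,US=1,PS=0
  → PA=0x38C31  (4 entries read)

Access #0 PA: 0x38C31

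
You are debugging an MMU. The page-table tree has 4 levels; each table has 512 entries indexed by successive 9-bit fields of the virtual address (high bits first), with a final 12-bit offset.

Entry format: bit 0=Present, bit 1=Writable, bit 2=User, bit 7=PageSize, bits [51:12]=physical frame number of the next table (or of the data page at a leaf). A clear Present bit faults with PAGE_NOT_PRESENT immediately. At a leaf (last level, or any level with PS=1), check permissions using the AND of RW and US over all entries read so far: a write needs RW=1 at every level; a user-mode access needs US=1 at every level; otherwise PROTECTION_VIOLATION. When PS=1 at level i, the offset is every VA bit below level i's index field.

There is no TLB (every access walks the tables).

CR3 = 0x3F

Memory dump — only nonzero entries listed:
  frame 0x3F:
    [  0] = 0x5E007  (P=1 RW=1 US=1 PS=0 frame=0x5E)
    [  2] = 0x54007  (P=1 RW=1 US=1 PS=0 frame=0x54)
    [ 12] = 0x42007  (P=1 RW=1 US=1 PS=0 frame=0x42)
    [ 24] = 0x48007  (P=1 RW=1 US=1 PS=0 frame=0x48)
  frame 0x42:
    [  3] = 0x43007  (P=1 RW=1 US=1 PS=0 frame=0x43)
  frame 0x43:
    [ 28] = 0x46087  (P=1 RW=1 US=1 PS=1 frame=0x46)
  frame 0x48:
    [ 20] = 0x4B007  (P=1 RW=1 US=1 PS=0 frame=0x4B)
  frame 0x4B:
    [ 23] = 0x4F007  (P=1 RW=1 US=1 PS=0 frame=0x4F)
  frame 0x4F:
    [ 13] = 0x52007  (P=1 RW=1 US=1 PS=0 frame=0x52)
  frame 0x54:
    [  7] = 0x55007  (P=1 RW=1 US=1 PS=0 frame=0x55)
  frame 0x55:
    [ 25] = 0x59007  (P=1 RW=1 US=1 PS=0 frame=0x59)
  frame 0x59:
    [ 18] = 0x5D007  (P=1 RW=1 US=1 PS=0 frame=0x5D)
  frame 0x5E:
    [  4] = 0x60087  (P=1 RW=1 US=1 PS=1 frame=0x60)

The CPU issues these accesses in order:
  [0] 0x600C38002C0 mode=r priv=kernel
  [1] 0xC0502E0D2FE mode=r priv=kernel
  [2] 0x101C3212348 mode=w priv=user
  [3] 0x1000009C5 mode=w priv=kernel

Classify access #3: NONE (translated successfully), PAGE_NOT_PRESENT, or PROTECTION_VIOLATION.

Trace:
#0 VA=0x600C38002C0 (r,kernel):
  L0: frame=0x3F idx=12 entry=0x42007 [P=1 RW=1 US=1 PS=0]
  L1: frame=0x42 idx=3 entry=0x43007 [P=1 RW=1 US=1 PS=0]
  L2: frame=0x43 idx=28 entry=0x46087 [P=1 RW=1 US=1 PS=1]
  ✓ 0x462C0 (huge @L2)  — 3 lookups
#1 VA=0xC0502E0D2FE (r,kernel):
  L0: frame=0x3F idx=24 entry=0x48007 [P=1 RW=1 US=1 PS=0]
  L1: frame=0x48 idx=20 entry=0x4B007 [P=1 RW=1 US=1 PS=0]
  L2: frame=0x4B idx=23 entry=0x4F007 [P=1 RW=1 US=1 PS=0]
  L3: frame=0x4F idx=13 entry=0x52007 [P=1 RW=1 US=1 PS=0]
  ✓ 0x522FE  — 4 lookups
#2 VA=0x101C3212348 (w,user):
  L0: frame=0x3F idx=2 entry=0x54007 [P=1 RW=1 US=1 PS=0]
  L1: frame=0x54 idx=7 entry=0x55007 [P=1 RW=1 US=1 PS=0]
  L2: frame=0x55 idx=25 entry=0x59007 [P=1 RW=1 US=1 PS=0]
  L3: frame=0x59 idx=18 entry=0x5D007 [P=1 RW=1 US=1 PS=0]
  ✓ 0x5D348  — 4 lookups
#3 VA=0x1000009C5 (w,kernel):
  L0: frame=0x3F idx=0 entry=0x5E007 [P=1 RW=1 US=1 PS=0]
  L1: frame=0x5E idx=4 entry=0x60087 [P=1 RW=1 US=1 PS=1]
  ✓ 0x609C5 (huge @L1)  — 2 lookups

Access #3 fault: NONE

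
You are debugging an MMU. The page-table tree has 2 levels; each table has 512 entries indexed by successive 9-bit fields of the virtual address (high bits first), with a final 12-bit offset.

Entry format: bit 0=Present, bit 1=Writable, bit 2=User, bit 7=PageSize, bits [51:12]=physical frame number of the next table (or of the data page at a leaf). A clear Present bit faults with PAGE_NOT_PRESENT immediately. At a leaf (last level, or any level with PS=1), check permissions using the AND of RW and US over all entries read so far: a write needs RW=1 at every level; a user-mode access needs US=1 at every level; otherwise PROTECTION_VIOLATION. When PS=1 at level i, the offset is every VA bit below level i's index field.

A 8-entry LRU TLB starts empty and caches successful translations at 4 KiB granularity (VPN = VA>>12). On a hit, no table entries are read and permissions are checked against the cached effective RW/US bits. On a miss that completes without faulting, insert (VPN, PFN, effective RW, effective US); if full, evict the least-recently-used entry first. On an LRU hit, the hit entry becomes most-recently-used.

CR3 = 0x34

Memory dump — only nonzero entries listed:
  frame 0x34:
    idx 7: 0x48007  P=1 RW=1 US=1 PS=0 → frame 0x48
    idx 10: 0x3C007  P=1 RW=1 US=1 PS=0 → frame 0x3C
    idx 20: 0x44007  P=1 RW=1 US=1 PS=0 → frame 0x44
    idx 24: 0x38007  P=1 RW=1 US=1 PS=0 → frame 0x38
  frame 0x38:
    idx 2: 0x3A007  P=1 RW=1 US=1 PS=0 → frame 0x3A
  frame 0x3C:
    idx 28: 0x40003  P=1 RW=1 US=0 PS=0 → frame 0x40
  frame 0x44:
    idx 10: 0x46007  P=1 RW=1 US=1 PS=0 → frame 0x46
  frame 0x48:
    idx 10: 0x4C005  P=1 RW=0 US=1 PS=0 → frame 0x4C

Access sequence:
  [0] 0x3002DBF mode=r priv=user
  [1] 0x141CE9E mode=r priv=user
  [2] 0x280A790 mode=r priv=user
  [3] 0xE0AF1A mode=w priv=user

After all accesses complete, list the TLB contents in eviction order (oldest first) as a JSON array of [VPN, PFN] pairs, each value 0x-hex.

Walk each access:
#0 VA=0x3002DBF (r,user):
  L0: frame=0x34 idx=24 entry=0x38007 [P=1 RW=1 US=1 PS=0]
  L1: frame=0x38 idx=2 entry=0x3A007 [P=1 RW=1 US=1 PS=0]
  → PA=0x3ADBF  (2 entries read)
#1 VA=0x141CE9E (r,user):
  L0: frame=0x34 idx=10 entry=0x3C007 [P=1 RW=1 US=1 PS=0]
  L1: frame=0x3C idx=28 entry=0x40003 [P=1 RW=1 US=0 PS=0]
  → PROTECTION_VIOLATION  (2 entries read)
#2 VA=0x280A790 (r,user):
  L0: frame=0x34 idx=20 entry=0x44007 [P=1 RW=1 US=1 PS=0]
  L1: frame=0x44 idx=10 entry=0x46007 [P=1 RW=1 US=1 PS=0]
  → PA=0x46790  (2 entries read)
#3 VA=0xE0AF1A (w,user):
  L0: frame=0x34 idx=7 entry=0x48007 [P=1 RW=1 US=1 PS=0]
  L1: frame=0x48 idx=10 entry=0x4C005 [P=1 RW=0 US=1 PS=0]
  → PROTECTION_VIOLATION  (2 entries read)

TLB: [["0x3002", "0x3A"], ["0x280A", "0x46"]]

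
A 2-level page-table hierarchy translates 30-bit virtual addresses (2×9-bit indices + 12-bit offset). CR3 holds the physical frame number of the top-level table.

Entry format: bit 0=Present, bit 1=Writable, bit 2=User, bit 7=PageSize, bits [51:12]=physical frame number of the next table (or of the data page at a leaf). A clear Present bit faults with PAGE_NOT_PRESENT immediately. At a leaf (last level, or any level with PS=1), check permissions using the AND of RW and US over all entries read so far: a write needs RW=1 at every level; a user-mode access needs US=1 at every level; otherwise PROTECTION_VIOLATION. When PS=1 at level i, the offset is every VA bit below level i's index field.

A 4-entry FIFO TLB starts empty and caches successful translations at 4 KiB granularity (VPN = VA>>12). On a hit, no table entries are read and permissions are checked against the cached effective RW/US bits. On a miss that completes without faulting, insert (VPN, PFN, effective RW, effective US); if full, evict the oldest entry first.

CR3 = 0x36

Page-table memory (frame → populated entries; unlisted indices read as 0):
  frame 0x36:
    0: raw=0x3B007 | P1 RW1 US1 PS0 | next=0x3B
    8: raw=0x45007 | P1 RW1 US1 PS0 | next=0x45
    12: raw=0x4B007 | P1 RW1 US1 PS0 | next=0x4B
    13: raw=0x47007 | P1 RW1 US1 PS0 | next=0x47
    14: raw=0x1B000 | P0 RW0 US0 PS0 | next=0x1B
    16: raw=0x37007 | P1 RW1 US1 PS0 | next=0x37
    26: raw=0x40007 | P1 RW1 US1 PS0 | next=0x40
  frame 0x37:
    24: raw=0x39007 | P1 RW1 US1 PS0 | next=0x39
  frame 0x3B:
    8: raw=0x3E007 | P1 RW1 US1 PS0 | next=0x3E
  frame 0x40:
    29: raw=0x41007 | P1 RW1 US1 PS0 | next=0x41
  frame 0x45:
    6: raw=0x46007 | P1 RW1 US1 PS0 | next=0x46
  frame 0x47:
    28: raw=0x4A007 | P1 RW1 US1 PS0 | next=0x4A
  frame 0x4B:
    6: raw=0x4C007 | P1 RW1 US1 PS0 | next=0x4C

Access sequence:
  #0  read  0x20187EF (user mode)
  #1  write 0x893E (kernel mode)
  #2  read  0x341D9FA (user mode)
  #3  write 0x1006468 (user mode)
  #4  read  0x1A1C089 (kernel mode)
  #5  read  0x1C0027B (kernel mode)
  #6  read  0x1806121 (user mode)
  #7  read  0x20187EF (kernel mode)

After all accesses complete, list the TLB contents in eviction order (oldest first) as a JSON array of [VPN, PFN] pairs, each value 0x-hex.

Walk each access:
#0 VA=0x20187EF (r,user):
  [0] read 0x36 idx=16: raw=0x37007 flags P=1 W=1 U=1 S=0
  [1] read 0x37 idx=24: raw=0x39007 flags P=1 W=1 U=1 S=0
  ⇒ phys 0x397EF  [2 reads]
#1 VA=0x893E (w,kernel):
  [0] read 0x36 idx=0: raw=0x3B007 flags P=1 W=1 U=1 S=0
  [1] read 0x3B idx=8: raw=0x3E007 flags P=1 W=1 U=1 S=0
  ⇒ phys 0x3E93E  [2 reads]
#2 VA=0x341D9FA (r,user):
  [0] read 0x36 idx=26: raw=0x40007 flags P=1 W=1 U=1 S=0
  [1] read 0x40 idx=29: raw=0x41007 flags P=1 W=1 U=1 S=0
  ⇒ phys 0x419FA  [2 reads]
#3 VA=0x1006468 (w,user):
  [0] read 0x36 idx=8: raw=0x45007 flags P=1 W=1 U=1 S=0
  [1] read 0x45 idx=6: raw=0x46007 flags P=1 W=1 U=1 S=0
  ⇒ phys 0x46468  [2 reads]
#4 VA=0x1A1C089 (r,kernel):
  [0] read 0x36 idx=13: raw=0x47007 flags P=1 W=1 U=1 S=0
  [1] read 0x47 idx=28: raw=0x4A007 flags P=1 W=1 U=1 S=0
  ⇒ phys 0x4A089  [2 reads]
#5 VA=0x1C0027B (r,kernel):
  [0] read 0x36 idx=14: raw=0x1B000 flags P=0 W=0 U=0 S=0
  ✗ PAGE_NOT_PRESENT  [1 reads]
#6 VA=0x1806121 (r,user):
  [0] read 0x36 idx=12: raw=0x4B007 flags P=1 W=1 U=1 S=0
  [1] read 0x4B idx=6: raw=0x4C007 flags P=1 W=1 U=1 S=0
  ⇒ phys 0x4C121  [2 reads]
#7 VA=0x20187EF (r,kernel):
  [0] read 0x36 idx=16: raw=0x37007 flags P=1 W=1 U=1 S=0
  [1] read 0x37 idx=24: raw=0x39007 flags P=1 W=1 U=1 S=0
  ⇒ phys 0x397EF  [2 reads]

TLB: [["0x1006", "0x46"], ["0x1A1C", "0x4A"], ["0x1806", "0x4C"], ["0x2018", "0x39"]]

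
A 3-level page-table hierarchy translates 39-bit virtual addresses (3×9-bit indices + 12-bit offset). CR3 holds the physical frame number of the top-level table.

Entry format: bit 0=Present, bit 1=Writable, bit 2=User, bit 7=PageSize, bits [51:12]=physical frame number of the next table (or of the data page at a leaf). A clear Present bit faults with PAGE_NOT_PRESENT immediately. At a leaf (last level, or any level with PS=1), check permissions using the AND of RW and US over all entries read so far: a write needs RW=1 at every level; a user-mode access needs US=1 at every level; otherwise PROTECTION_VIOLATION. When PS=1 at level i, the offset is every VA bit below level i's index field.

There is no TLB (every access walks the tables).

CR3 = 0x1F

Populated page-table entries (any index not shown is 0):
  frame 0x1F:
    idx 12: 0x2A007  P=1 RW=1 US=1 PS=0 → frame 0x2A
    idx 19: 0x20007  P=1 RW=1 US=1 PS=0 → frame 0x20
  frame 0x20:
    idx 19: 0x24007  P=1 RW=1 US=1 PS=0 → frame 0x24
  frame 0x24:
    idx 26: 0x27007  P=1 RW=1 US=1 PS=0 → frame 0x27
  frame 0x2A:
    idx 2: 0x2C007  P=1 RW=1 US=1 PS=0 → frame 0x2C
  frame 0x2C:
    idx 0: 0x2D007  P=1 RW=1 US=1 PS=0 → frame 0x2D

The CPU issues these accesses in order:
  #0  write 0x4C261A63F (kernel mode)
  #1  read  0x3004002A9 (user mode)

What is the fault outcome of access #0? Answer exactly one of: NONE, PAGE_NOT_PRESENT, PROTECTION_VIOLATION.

Trace:
#0 VA=0x4C261A63F (w,kernel):
  lvl0: tbl 0x1F, slot 19 ⇒ 0x20007 (P1/RW1/US1/PS0)
  lvl1: tbl 0x20, slot 19 ⇒ 0x24007 (P1/RW1/US1/PS0)
  lvl2: tbl 0x24, slot 26 ⇒ 0x27007 (P1/RW1/US1/PS0)
  → PA=0x2763F  (3 entries read)
#1 VA=0x3004002A9 (r,user):
  lvl0: tbl 0x1F, slot 12 ⇒ 0x2A007 (P1/RW1/US1/PS0)
  lvl1: tbl 0x2A, slot 2 ⇒ 0x2C007 (P1/RW1/US1/PS0)
  lvl2: tbl 0x2C, slot 0 ⇒ 0x2D007 (P1/RW1/US1/PS0)
  → PA=0x2D2A9  (3 entries read)

Access #0 fault: NONE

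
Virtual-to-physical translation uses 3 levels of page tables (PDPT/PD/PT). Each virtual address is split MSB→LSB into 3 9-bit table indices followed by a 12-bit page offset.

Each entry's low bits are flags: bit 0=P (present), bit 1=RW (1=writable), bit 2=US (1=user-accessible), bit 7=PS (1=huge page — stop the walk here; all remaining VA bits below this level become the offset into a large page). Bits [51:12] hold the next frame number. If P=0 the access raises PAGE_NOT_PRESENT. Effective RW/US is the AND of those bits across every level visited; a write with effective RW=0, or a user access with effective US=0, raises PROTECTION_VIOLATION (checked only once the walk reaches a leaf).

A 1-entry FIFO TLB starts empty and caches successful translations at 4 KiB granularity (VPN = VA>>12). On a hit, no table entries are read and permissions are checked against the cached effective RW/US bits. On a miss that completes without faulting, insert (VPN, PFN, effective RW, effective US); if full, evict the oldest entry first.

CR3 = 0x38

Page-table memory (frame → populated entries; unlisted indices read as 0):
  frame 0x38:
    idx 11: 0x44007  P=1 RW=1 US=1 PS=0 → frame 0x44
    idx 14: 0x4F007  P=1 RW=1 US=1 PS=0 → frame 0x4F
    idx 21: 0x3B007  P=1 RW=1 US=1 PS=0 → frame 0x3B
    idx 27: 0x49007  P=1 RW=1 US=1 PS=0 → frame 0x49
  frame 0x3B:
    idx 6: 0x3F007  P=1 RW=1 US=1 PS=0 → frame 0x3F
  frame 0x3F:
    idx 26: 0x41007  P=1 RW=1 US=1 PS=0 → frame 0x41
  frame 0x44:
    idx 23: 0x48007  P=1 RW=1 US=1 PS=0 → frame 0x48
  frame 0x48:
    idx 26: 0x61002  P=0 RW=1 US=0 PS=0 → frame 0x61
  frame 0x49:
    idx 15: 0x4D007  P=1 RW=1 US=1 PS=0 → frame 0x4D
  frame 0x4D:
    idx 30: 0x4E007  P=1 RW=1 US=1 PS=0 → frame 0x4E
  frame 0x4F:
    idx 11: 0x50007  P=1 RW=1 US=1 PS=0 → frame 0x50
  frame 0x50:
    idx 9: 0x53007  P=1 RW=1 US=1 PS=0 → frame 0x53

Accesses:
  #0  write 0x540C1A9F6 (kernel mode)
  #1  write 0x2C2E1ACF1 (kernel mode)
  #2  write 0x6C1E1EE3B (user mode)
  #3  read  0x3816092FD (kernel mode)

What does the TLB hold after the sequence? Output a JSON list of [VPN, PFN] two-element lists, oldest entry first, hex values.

Trace:
#0 VA=0x540C1A9F6 (w,kernel):
  lvl0: tbl 0x38, slot 21 ⇒ 0x3B007 (P1/RW1/US1/PS0)
  lvl1: tbl 0x3B, slot 6 ⇒ 0x3F007 (P1/RW1/US1/PS0)
  lvl2: tbl 0x3F, slot 26 ⇒ 0x41007 (P1/RW1/US1/PS0)
  ⇒ phys 0x419F6  [3 reads]
#1 VA=0x2C2E1ACF1 (w,kernel):
  lvl0: tbl 0x38, slot 11 ⇒ 0x44007 (P1/RW1/US1/PS0)
  lvl1: tbl 0x44, slot 23 ⇒ 0x48007 (P1/RW1/US1/PS0)
  lvl2: tbl 0x48, slot 26 ⇒ 0x61002 (P0/RW1/US0/PS0)
  ⇒ fault: PAGE_NOT_PRESENT  — 3 lookups
#2 VA=0x6C1E1EE3B (w,user):
  lvl0: tbl 0x38, slot 27 ⇒ 0x49007 (P1/RW1/US1/PS0)
  lvl1: tbl 0x49, slot 15 ⇒ 0x4D007 (P1/RW1/US1/PS0)
  lvl2: tbl 0x4D, slot 30 ⇒ 0x4E007 (P1/RW1/US1/PS0)
  ⇒ phys 0x4EE3B  [3 reads]
#3 VA=0x3816092FD (r,kernel):
  lvl0: tbl 0x38, slot 14 ⇒ 0x4F007 (P1/RW1/US1/PS0)
  lvl1: tbl 0x4F, slot 11 ⇒ 0x50007 (P1/RW1/US1/PS0)
  lvl2: tbl 0x50, slot 9 ⇒ 0x53007 (P1/RW1/US1/PS0)
  ⇒ phys 0x532FD  [3 reads]

TLB: [["0x381609", "0x53"]]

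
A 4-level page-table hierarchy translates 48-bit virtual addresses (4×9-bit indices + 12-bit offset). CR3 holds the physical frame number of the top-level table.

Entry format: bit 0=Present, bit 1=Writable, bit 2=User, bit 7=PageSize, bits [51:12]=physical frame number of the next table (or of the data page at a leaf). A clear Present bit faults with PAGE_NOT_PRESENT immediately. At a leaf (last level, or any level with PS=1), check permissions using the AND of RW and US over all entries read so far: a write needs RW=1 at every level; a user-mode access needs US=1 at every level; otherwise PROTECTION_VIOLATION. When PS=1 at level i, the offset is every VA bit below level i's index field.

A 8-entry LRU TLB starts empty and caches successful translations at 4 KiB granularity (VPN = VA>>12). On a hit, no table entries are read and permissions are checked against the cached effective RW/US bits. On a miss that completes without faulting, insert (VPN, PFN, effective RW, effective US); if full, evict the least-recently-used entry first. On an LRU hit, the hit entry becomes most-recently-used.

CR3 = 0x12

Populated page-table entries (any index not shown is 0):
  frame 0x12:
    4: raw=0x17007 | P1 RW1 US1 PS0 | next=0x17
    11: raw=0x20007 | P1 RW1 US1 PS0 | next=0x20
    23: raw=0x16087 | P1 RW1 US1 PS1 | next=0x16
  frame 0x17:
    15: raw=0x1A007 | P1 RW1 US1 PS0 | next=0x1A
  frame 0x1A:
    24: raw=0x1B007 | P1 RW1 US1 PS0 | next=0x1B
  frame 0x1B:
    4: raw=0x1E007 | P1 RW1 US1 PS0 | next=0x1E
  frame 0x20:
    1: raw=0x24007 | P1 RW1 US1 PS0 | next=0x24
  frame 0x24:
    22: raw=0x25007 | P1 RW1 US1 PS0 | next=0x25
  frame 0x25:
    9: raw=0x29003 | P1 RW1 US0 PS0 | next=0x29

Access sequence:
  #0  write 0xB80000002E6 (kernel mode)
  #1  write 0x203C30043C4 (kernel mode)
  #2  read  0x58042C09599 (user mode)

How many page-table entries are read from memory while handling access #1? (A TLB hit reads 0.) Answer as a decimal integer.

Trace:
#0 VA=0xB80000002E6 (w,kernel):
  [0] read 0x12 idx=23: raw=0x16087 flags P=1 W=1 U=1 S=1
  ✓ 0x162E6 (huge @L0)  — 1 lookups
#1 VA=0x203C30043C4 (w,kernel):
  [0] read 0x12 idx=4: raw=0x17007 flags P=1 W=1 U=1 S=0
  [1] read 0x17 idx=15: raw=0x1A007 flags P=1 W=1 U=1 S=0
  [2] read 0x1A idx=24: raw=0x1B007 flags P=1 W=1 U=1 S=0
  [3] read 0x1B idx=4: raw=0x1E007 flags P=1 W=1 U=1 S=0
  ✓ 0x1E3C4  — 4 lookups
#2 VA=0x58042C09599 (r,user):
  [0] read 0x12 idx=11: raw=0x20007 flags P=1 W=1 U=1 S=0
  [1] read 0x20 idx=1: raw=0x24007 flags P=1 W=1 U=1 S=0
  [2] read 0x24 idx=22: raw=0x25007 flags P=1 W=1 U=1 S=0
  [3] read 0x25 idx=9: raw=0x29003 flags P=1 W=1 U=0 S=0
  ✗ PROTECTION_VIOLATION  [4 reads]

Entries read for #1: 4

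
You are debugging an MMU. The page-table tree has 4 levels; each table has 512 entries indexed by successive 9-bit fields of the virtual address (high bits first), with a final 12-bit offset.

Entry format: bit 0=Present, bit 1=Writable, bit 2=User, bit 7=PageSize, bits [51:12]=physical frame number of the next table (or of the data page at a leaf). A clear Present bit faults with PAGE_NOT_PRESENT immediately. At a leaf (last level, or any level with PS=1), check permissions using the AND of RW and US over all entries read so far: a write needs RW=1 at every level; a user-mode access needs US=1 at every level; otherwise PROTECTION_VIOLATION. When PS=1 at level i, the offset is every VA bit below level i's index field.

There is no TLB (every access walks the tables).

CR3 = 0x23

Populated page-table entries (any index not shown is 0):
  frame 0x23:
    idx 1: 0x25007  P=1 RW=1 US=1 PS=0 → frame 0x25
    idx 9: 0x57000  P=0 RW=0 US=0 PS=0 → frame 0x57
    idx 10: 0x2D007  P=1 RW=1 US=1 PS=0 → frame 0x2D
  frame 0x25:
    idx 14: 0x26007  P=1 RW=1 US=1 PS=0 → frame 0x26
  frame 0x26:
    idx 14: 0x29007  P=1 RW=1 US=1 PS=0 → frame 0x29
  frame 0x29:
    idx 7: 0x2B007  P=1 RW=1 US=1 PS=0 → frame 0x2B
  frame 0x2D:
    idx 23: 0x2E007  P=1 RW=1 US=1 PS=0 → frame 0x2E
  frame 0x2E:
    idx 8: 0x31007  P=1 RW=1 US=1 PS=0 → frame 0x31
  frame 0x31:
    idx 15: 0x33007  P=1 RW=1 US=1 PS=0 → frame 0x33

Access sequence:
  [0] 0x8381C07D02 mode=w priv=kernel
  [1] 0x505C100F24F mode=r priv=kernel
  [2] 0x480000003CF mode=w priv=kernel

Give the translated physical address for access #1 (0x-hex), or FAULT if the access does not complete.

Per-access translation:
#0 VA=0x8381C07D02 (w,kernel):
  lvl0: tbl 0x23, slot 1 ⇒ 0x25007 (P1/RW1/US1/PS0)
  lvl1: tbl 0x25, slot 14 ⇒ 0x26007 (P1/RW1/US1/PS0)
  lvl2: tbl 0x26, slot 14 ⇒ 0x29007 (P1/RW1/US1/PS0)
  lvl3: tbl 0x29, slot 7 ⇒ 0x2B007 (P1/RW1/US1/PS0)
  → PA=0x2BD02  (4 entries read)
#1 VA=0x505C100F24F (r,kernel):
  lvl0: tbl 0x23, slot 10 ⇒ 0x2D007 (P1/RW1/US1/PS0)
  lvl1: tbl 0x2D, slot 23 ⇒ 0x2E007 (P1/RW1/US1/PS0)
  lvl2: tbl 0x2E, slot 8 ⇒ 0x31007 (P1/RW1/US1/PS0)
  lvl3: tbl 0x31, slot 15 ⇒ 0x33007 (P1/RW1/US1/PS0)
  → PA=0x3324F  (4 entries read)
#2 VA=0x480000003CF (w,kernel):
  lvl0: tbl 0x23, slot 9 ⇒ 0x57000 (P0/RW0/US0/PS0)
  ⇒ fault: PAGE_NOT_PRESENT  — 1 lookups

Access #1 PA: 0x3324F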